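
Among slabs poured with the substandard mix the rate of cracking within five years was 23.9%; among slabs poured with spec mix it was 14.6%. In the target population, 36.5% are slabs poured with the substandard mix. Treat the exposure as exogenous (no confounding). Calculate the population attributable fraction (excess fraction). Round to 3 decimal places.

p₁ = 0.239, p₀ = 0.146.
Overall risk P(Y=1) = π·p₁ + (1−π)·p₀ = 0.365×0.239 + 0.635×0.146 = 0.17994.
Under exogeneity, PAF = [P(Y=1) − p₀] / P(Y=1).
PAF = (0.17994 − 0.146) / 0.17994 ≈ 0.1886

PAF ≈ 0.189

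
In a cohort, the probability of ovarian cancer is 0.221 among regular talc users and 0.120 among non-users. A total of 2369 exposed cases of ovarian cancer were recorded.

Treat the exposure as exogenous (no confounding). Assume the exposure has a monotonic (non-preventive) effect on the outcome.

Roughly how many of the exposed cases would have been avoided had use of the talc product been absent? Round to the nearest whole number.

Let p₁ = 0.221, p₀ = 0.12.
PN = (p₁ − p₀)/p₁ = (0.221 − 0.12) / 0.221 ≈ 0.45701.
Attributable cases ≈ PN × (exposed cases) = 0.45701 × 2369 ≈ 1082.67.

about 1083 cases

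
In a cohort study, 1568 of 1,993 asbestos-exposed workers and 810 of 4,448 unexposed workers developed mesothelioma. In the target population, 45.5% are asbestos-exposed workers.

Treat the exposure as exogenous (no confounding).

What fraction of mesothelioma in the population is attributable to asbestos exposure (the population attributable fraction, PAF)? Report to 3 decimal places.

p₁ = P(outcome | exposed) = 1568/1993 = 0.78675
p₀ = P(outcome | unexposed) = 810/4448 = 0.1821
Overall risk P(Y=1) = π·p₁ + (1−π)·p₀ = 0.455×0.78675 + 0.545×0.1821 = 0.45722.
Under exogeneity, PAF = [P(Y=1) − p₀] / P(Y=1).
PAF = (0.45722 − 0.1821) / 0.45722 ≈ 0.6017

PAF ≈ 0.602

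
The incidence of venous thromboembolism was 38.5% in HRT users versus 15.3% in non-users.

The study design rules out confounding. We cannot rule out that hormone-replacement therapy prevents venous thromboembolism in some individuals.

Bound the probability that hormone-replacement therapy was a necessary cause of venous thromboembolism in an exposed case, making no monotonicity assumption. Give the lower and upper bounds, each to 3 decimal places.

p₁ = 0.385, p₀ = 0.153.
Under exogeneity alone the bounds on PN are max{0,(p₁−p₀)/p₁} ≤ PN ≤ min{1,(1−p₀)/p₁}.
  lower = (p₁ − p₀)/p₁ = 0.232 / 0.385 ≈ 0.6026
  upper = min{1, (1 − p₀)/p₁} = 0.847 / 0.385 ≈ 2.2000 → capped at 1

0.603 ≤ PN ≤ 1.000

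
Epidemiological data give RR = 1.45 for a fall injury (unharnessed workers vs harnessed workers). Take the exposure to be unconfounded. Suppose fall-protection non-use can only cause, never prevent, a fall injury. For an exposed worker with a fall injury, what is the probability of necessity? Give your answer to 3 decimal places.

Under exogeneity and monotonicity, PN = (RR − 1) / RR = 1 − 1/RR.
PN = (1.45 − 1) / 1.45 = 0.45 / 1.45 ≈ 0.3103

PN ≈ 0.310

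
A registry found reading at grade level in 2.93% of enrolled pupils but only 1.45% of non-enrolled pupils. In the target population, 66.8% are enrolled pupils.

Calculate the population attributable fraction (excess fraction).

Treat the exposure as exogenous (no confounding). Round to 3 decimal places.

PAF ≈ 0.405

p₁ = 0.0293, p₀ = 0.0145.
Overall risk P(Y=1) = π·p₁ + (1−π)·p₀ = 0.668×0.0293 + 0.332×0.0145 = 0.024386.
Under exogeneity, PAF = [P(Y=1) − p₀] / P(Y=1).
PAF = (0.024386 − 0.0145) / 0.024386 ≈ 0.4054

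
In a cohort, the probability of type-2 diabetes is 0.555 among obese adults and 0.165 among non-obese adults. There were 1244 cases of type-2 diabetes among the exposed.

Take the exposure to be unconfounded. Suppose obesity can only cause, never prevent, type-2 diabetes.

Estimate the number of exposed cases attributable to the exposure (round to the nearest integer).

about 874 cases

Let p₁ = 0.555, p₀ = 0.165.
PN = (p₁ − p₀)/p₁ = (0.555 − 0.165) / 0.555 ≈ 0.70270.
Attributable cases ≈ PN × (exposed cases) = 0.70270 × 1244 ≈ 874.16.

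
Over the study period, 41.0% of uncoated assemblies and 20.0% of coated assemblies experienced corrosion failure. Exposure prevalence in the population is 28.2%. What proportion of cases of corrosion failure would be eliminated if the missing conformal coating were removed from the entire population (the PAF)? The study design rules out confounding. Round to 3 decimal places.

p₁ = 0.41, p₀ = 0.2.
Overall risk P(Y=1) = π·p₁ + (1−π)·p₀ = 0.282×0.41 + 0.718×0.2 = 0.25922.
Under exogeneity, PAF = [P(Y=1) − p₀] / P(Y=1).
PAF = (0.25922 − 0.2) / 0.25922 ≈ 0.2285

PAF ≈ 0.228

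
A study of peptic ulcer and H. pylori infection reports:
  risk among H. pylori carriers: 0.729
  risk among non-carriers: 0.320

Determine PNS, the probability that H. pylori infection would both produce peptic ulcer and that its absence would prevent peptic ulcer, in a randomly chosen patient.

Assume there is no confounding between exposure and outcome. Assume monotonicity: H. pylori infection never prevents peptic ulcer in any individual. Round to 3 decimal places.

Let p₁ = 0.729, p₀ = 0.32.
Under exogeneity and monotonicity, PNS = p₁ − p₀.
PNS = 0.729 − 0.32 = 0.409

PNS ≈ 0.409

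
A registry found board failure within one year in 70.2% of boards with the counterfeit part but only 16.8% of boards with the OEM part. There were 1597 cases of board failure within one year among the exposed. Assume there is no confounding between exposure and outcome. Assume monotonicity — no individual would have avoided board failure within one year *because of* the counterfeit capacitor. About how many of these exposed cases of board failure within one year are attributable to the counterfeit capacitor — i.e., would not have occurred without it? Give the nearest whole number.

p₁ = 0.702, p₀ = 0.168.
PN = (p₁ − p₀)/p₁ = (0.702 − 0.168) / 0.702 ≈ 0.76068.
Attributable cases ≈ PN × (exposed cases) = 0.76068 × 1597 ≈ 1214.81.

about 1215 cases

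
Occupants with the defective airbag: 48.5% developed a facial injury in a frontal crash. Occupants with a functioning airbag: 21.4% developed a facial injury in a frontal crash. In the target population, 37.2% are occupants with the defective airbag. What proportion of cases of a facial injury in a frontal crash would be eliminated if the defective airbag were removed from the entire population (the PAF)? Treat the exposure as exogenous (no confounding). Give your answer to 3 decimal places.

p₁ = 0.485, p₀ = 0.214.
Overall risk P(Y=1) = π·p₁ + (1−π)·p₀ = 0.372×0.485 + 0.628×0.214 = 0.31481.
Under exogeneity, PAF = [P(Y=1) − p₀] / P(Y=1).
PAF = (0.31481 − 0.214) / 0.31481 ≈ 0.3202

PAF ≈ 0.320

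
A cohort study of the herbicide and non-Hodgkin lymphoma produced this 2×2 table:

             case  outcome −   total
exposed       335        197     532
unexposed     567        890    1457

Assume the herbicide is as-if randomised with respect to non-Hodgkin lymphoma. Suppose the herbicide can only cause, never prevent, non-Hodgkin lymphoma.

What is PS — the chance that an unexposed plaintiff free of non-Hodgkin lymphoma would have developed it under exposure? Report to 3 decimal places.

PS ≈ 0.394

p₁ = P(outcome | exposed) = 335/532 = 0.6297
p₀ = P(outcome | unexposed) = 567/1457 = 0.38916
Under exogeneity and monotonicity, PS = (p₁ − p₀)/(1 − p₀).
PS = (0.6297 − 0.38916) / 0.61084 ≈ 0.3938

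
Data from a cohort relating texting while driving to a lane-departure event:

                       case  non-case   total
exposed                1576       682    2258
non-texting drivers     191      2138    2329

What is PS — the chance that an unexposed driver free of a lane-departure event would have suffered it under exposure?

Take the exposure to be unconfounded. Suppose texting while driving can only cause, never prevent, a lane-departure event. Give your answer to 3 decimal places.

p₁ = P(outcome | exposed) = 1576/2258 = 0.69796
p₀ = P(outcome | unexposed) = 191/2329 = 0.082009
Under exogeneity and monotonicity, PS = (p₁ − p₀)/(1 − p₀).
PS = (0.69796 − 0.082009) / 0.91799 ≈ 0.6710

PS ≈ 0.671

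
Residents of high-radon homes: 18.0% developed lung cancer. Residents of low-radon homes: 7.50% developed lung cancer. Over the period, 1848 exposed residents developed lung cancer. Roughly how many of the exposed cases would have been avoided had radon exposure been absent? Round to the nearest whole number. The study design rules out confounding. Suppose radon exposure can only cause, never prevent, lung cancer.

p₁ = 0.18, p₀ = 0.075.
PN = (p₁ − p₀)/p₁ = (0.18 − 0.075) / 0.18 ≈ 0.58333.
Attributable cases ≈ PN × (exposed cases) = 0.58333 × 1848 ≈ 1078.00.

about 1078 cases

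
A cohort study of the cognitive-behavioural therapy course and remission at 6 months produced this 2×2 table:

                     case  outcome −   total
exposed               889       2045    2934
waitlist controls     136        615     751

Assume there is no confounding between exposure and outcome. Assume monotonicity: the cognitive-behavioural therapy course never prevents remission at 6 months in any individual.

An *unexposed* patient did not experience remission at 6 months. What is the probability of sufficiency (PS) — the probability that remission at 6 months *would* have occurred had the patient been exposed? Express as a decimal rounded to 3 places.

PS ≈ 0.149

p₁ = P(outcome | exposed) = 889/2934 = 0.303
p₀ = P(outcome | unexposed) = 136/751 = 0.18109
Under exogeneity and monotonicity, PS = (p₁ − p₀)/(1 − p₀).
PS = (0.303 − 0.18109) / 0.81891 ≈ 0.1489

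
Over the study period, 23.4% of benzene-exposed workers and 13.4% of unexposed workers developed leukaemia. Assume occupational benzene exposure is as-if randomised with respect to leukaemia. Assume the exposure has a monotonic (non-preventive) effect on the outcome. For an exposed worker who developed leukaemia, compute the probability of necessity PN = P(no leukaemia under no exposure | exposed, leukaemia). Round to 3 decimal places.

PN ≈ 0.427

p₁ = 0.234, p₀ = 0.134.
Under exogeneity and monotonicity, PN = (p₁ − p₀) / p₁.
PN = (0.234 − 0.134) / 0.234 = 0.1 / 0.234 ≈ 0.4274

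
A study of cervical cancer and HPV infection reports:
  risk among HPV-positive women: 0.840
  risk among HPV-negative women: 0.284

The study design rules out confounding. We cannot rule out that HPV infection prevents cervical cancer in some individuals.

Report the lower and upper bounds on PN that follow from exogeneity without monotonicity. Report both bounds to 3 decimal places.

Let p₁ = 0.84, p₀ = 0.284.
Under exogeneity alone the bounds on PN are max{0,(p₁−p₀)/p₁} ≤ PN ≤ min{1,(1−p₀)/p₁}.
  lower = (p₁ − p₀)/p₁ = 0.556 / 0.84 ≈ 0.6619
  upper = min{1, (1 − p₀)/p₁} = 0.716 / 0.84 ≈ 0.8524

0.662 ≤ PN ≤ 0.852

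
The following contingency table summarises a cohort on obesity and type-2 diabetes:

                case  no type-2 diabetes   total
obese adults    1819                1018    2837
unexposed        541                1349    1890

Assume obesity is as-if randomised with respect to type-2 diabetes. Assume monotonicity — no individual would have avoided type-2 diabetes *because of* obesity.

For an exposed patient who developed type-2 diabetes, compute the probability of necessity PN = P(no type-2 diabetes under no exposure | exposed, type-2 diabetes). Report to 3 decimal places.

p₁ = P(outcome | exposed) = 1819/2837 = 0.64117
p₀ = P(outcome | unexposed) = 541/1890 = 0.28624
Under exogeneity and monotonicity, PN = (p₁ − p₀)/p₁.
PN = (0.64117 − 0.28624) / 0.64117 ≈ 0.5536

PN ≈ 0.554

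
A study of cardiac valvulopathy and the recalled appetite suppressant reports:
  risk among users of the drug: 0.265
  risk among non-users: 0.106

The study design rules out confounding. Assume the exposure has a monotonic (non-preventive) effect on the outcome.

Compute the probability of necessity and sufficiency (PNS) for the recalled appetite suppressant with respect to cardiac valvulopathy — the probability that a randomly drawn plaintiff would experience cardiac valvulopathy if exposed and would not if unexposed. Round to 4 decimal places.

PNS ≈ 0.1590

Let p₁ = 0.265, p₀ = 0.106.
Under exogeneity and monotonicity, PNS = p₁ − p₀.
PNS = 0.265 − 0.106 = 0.159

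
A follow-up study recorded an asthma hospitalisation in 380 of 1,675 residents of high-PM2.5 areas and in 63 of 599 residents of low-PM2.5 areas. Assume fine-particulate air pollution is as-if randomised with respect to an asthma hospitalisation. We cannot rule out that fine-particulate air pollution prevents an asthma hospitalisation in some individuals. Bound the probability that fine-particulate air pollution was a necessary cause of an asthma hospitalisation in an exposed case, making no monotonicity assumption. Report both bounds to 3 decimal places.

0.536 ≤ PN ≤ 1.000

p₁ = P(outcome | exposed) = 380/1675 = 0.22687
p₀ = P(outcome | unexposed) = 63/599 = 0.10518
Under exogeneity alone the bounds on PN are max{0,(p₁−p₀)/p₁} ≤ PN ≤ min{1,(1−p₀)/p₁}.
  lower = (p₁ − p₀)/p₁ = 0.12169 / 0.22687 ≈ 0.5364
  upper = min{1, (1 − p₀)/p₁} = 0.89482 / 0.22687 ≈ 3.9443 → capped at 1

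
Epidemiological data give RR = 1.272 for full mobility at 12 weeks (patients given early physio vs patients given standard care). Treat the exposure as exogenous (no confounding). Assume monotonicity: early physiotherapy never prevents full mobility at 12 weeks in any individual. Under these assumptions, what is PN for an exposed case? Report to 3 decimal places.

Under exogeneity and monotonicity, PN = (RR − 1) / RR = 1 − 1/RR.
PN = (1.272 − 1) / 1.272 = 0.272 / 1.272 ≈ 0.2138

PN ≈ 0.214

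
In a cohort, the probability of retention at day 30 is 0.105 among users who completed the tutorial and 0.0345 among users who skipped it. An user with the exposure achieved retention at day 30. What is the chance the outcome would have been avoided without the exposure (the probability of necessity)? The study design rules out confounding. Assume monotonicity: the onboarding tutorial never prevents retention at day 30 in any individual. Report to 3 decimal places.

Let p₁ = 0.105, p₀ = 0.0345.
Under exogeneity and monotonicity, PN = (p₁ − p₀) / p₁.
PN = (0.105 − 0.0345) / 0.105 = 0.0705 / 0.105 ≈ 0.6714

PN ≈ 0.671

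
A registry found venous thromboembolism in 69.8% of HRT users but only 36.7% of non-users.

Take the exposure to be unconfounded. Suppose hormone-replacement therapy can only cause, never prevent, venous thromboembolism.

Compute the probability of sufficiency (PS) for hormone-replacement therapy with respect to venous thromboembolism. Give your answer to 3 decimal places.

p₁ = 0.698, p₀ = 0.367.
Under exogeneity and monotonicity, PS = (p₁ − p₀) / (1 − p₀).
PS = (0.698 − 0.367) / (1 − 0.367) = 0.331 / 0.633 ≈ 0.5229

PS ≈ 0.523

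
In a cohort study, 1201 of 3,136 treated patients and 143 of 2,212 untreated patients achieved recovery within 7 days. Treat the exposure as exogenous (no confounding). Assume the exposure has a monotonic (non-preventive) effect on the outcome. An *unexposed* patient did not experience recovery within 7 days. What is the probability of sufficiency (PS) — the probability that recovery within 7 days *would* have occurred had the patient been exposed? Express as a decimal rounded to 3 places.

p₁ = P(outcome | exposed) = 1201/3136 = 0.38297
p₀ = P(outcome | unexposed) = 143/2212 = 0.064647
Under exogeneity and monotonicity, PS = (p₁ − p₀) / (1 − p₀).
PS = (0.38297 − 0.064647) / (1 − 0.064647) = 0.31832 / 0.93535 ≈ 0.3403

PS ≈ 0.340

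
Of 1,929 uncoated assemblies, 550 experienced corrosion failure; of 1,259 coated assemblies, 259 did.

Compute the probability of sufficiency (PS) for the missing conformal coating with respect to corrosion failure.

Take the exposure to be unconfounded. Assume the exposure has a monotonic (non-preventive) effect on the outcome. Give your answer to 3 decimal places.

PS ≈ 0.100

p₁ = P(outcome | exposed) = 550/1929 = 0.28512
p₀ = P(outcome | unexposed) = 259/1259 = 0.20572
Under exogeneity and monotonicity, PS = (p₁ − p₀) / (1 − p₀).
PS = (0.28512 − 0.20572) / (1 − 0.20572) = 0.079403 / 0.79428 ≈ 0.1000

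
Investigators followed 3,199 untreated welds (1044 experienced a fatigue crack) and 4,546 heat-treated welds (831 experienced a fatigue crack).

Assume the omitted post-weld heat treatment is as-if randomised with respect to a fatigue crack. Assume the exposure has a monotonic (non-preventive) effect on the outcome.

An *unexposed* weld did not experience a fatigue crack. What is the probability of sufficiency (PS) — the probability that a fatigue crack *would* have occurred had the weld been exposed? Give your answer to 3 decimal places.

PS ≈ 0.176

p₁ = P(outcome | exposed) = 1044/3199 = 0.32635
p₀ = P(outcome | unexposed) = 831/4546 = 0.1828
Under exogeneity and monotonicity, PS = (p₁ − p₀) / (1 − p₀).
PS = (0.32635 − 0.1828) / (1 − 0.1828) = 0.14355 / 0.8172 ≈ 0.1757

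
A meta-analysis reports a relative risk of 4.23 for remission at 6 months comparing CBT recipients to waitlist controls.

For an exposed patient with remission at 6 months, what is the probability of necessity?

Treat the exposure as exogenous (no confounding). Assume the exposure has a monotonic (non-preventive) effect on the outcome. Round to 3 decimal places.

Under exogeneity and monotonicity, PN = (RR − 1) / RR = 1 − 1/RR.
PN = (4.23 − 1) / 4.23 = 3.23 / 4.23 ≈ 0.7636

PN ≈ 0.764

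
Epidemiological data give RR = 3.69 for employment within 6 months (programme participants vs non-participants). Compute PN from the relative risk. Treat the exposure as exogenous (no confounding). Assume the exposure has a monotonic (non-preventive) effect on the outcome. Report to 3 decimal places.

Under exogeneity and monotonicity, PN = (RR − 1) / RR = 1 − 1/RR.
PN = (3.69 − 1) / 3.69 = 2.69 / 3.69 ≈ 0.7290

PN ≈ 0.729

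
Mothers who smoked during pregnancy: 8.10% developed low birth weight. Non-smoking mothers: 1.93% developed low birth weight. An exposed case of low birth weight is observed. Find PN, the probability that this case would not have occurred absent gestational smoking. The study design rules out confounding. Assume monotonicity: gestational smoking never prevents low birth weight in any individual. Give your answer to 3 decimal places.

PN ≈ 0.762

p₁ = 0.081, p₀ = 0.0193.
Under exogeneity and monotonicity, PN = (p₁ − p₀) / p₁.
PN = (0.081 − 0.0193) / 0.081 = 0.0617 / 0.081 ≈ 0.7617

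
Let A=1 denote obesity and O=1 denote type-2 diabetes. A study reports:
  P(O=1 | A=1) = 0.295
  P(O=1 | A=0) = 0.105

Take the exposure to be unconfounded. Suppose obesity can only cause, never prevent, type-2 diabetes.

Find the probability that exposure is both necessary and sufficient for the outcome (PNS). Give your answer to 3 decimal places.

PNS ≈ 0.190

Let p₁ = 0.295, p₀ = 0.105.
Under exogeneity and monotonicity, PNS = p₁ − p₀.
PNS = 0.295 − 0.105 = 0.19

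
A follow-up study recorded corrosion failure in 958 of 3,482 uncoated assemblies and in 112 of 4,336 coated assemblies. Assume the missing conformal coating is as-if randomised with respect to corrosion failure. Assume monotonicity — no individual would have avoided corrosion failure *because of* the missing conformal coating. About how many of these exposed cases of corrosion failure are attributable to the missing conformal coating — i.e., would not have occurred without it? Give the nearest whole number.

p₁ = P(outcome | exposed) = 958/3482 = 0.27513
p₀ = P(outcome | unexposed) = 112/4336 = 0.02583
PN = (p₁ − p₀)/p₁ = (0.27513 − 0.02583) / 0.27513 ≈ 0.90612.
Attributable cases ≈ PN × (exposed cases) = 0.90612 × 958 ≈ 868.06.

about 868 cases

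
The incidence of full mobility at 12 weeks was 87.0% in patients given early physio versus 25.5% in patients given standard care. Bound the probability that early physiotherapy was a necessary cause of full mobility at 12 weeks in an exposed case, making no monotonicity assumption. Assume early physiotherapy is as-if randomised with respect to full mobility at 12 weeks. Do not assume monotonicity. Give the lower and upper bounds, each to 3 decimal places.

0.707 ≤ PN ≤ 0.856

p₁ = 0.87, p₀ = 0.255.
Under exogeneity alone the bounds on PN are max{0,(p₁−p₀)/p₁} ≤ PN ≤ min{1,(1−p₀)/p₁}.
  lower = (p₁ − p₀)/p₁ = 0.615 / 0.87 ≈ 0.7069
  upper = min{1, (1 − p₀)/p₁} = 0.745 / 0.87 ≈ 0.8563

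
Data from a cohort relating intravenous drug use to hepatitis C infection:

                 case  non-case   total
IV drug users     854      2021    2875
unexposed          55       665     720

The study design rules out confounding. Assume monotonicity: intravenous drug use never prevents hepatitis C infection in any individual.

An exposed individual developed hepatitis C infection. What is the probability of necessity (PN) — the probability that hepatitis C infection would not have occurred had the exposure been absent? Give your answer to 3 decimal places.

PN ≈ 0.743

p₁ = P(outcome | exposed) = 854/2875 = 0.29704
p₀ = P(outcome | unexposed) = 55/720 = 0.076389
Under exogeneity and monotonicity, PN = (p₁ − p₀)/p₁.
PN = (0.29704 − 0.076389) / 0.29704 ≈ 0.7428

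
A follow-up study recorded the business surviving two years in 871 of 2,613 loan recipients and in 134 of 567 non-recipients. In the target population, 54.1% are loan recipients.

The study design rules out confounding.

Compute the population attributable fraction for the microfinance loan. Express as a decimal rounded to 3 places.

PAF ≈ 0.182

p₁ = P(outcome | exposed) = 871/2613 = 0.33333
p₀ = P(outcome | unexposed) = 134/567 = 0.23633
Overall risk P(Y=1) = π·p₁ + (1−π)·p₀ = 0.541×0.33333 + 0.459×0.23633 = 0.28881.
Under exogeneity, PAF = [P(Y=1) − p₀] / P(Y=1).
PAF = (0.28881 − 0.23633) / 0.28881 ≈ 0.1817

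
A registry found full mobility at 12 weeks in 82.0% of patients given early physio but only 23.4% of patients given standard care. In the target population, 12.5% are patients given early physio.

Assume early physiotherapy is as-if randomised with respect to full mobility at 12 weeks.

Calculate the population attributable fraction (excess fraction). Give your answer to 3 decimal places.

p₁ = 0.82, p₀ = 0.234.
Overall risk P(Y=1) = π·p₁ + (1−π)·p₀ = 0.125×0.82 + 0.875×0.234 = 0.30725.
Under exogeneity, PAF = [P(Y=1) − p₀] / P(Y=1).
PAF = (0.30725 − 0.234) / 0.30725 ≈ 0.2384

PAF ≈ 0.238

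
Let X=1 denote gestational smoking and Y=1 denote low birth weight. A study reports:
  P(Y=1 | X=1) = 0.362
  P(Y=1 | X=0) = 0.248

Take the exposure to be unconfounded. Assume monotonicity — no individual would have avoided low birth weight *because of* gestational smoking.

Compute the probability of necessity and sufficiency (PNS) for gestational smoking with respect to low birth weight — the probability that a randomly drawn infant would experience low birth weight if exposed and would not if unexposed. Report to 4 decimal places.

PNS ≈ 0.1140

Let p₁ = 0.362, p₀ = 0.248.
Under exogeneity and monotonicity, PNS = p₁ − p₀.
PNS = 0.362 − 0.248 = 0.114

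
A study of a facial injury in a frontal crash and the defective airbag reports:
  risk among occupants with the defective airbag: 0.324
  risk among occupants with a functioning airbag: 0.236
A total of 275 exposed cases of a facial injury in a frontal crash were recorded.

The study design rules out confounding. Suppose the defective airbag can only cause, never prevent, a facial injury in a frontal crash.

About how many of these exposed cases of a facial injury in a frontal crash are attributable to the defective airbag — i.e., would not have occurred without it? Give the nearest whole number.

about 75 cases

Let p₁ = 0.324, p₀ = 0.236.
PN = (p₁ − p₀)/p₁ = (0.324 − 0.236) / 0.324 ≈ 0.27160.
Attributable cases ≈ PN × (exposed cases) = 0.27160 × 275 ≈ 74.69.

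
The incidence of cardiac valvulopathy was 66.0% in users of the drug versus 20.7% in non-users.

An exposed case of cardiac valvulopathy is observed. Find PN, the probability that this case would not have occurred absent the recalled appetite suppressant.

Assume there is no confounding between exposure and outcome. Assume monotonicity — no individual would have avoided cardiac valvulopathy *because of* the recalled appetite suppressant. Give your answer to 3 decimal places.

p₁ = 0.66, p₀ = 0.207.
Under exogeneity and monotonicity, PN = (p₁ − p₀) / p₁.
PN = (0.66 − 0.207) / 0.66 = 0.453 / 0.66 ≈ 0.6864

PN ≈ 0.686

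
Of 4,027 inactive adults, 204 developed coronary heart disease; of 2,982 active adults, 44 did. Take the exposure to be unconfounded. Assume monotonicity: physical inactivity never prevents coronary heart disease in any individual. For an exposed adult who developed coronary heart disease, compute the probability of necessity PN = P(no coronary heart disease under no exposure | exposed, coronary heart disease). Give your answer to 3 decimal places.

p₁ = P(outcome | exposed) = 204/4027 = 0.050658
p₀ = P(outcome | unexposed) = 44/2982 = 0.014755
Under exogeneity and monotonicity, PN = (p₁ − p₀) / p₁.
PN = (0.050658 − 0.014755) / 0.050658 = 0.035903 / 0.050658 ≈ 0.7087

PN ≈ 0.709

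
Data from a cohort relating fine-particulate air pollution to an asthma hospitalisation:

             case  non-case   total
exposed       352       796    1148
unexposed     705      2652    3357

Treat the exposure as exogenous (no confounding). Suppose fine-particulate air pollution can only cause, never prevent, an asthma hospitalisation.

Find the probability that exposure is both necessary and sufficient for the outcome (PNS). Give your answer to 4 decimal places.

PNS ≈ 0.0966

p₁ = P(outcome | exposed) = 352/1148 = 0.30662
p₀ = P(outcome | unexposed) = 705/3357 = 0.21001
Under exogeneity and monotonicity, PNS = p₁ − p₀.
PNS = 0.30662 − 0.21001 = 0.096611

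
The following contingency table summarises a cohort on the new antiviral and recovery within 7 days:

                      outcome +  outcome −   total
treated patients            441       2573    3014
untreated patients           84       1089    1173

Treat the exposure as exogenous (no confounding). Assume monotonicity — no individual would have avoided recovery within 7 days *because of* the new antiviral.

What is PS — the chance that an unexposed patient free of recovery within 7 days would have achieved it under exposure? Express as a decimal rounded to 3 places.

p₁ = P(outcome | exposed) = 441/3014 = 0.14632
p₀ = P(outcome | unexposed) = 84/1173 = 0.071611
Under exogeneity and monotonicity, PS = (p₁ − p₀)/(1 − p₀).
PS = (0.14632 − 0.071611) / 0.92839 ≈ 0.0805

PS ≈ 0.080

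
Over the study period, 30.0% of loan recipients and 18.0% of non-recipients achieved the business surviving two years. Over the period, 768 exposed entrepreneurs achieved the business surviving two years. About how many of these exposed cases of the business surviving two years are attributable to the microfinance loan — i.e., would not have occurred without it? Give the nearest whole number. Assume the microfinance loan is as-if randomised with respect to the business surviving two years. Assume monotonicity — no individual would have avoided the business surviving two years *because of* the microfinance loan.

about 307 cases

p₁ = 0.3, p₀ = 0.18.
PN = (p₁ − p₀)/p₁ = (0.3 − 0.18) / 0.3 ≈ 0.40000.
Attributable cases ≈ PN × (exposed cases) = 0.40000 × 768 ≈ 307.20.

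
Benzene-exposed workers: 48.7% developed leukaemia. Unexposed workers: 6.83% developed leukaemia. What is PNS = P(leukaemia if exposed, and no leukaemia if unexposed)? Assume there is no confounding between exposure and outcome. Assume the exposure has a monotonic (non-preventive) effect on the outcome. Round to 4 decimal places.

p₁ = 0.487, p₀ = 0.0683.
Under exogeneity and monotonicity, PNS = p₁ − p₀.
PNS = 0.487 − 0.0683 = 0.4187

PNS ≈ 0.4187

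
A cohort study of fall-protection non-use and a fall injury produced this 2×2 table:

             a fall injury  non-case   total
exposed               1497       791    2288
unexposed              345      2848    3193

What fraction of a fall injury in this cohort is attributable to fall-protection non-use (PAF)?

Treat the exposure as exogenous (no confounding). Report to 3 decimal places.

p₁ = P(outcome | exposed) = 1497/2288 = 0.65428
p₀ = P(outcome | unexposed) = 345/3193 = 0.10805
Exposure prevalence π = 2288/5481 = 0.41744; overall risk P(Y=1) = 0.33607.
Under exogeneity, PAF = [P(Y=1) − p₀]/P(Y=1).
PAF = (0.33607 − 0.10805) / 0.33607 ≈ 0.6785

PAF ≈ 0.678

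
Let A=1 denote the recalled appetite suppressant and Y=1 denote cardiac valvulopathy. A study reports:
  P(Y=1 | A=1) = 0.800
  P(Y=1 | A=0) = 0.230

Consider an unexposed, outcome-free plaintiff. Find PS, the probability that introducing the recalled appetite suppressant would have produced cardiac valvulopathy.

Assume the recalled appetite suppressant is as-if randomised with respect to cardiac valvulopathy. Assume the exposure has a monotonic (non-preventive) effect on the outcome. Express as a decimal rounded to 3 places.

Let p₁ = 0.8, p₀ = 0.23.
Under exogeneity and monotonicity, PS = (p₁ − p₀) / (1 − p₀).
PS = (0.8 − 0.23) / (1 − 0.23) = 0.57 / 0.77 ≈ 0.7403

PS ≈ 0.740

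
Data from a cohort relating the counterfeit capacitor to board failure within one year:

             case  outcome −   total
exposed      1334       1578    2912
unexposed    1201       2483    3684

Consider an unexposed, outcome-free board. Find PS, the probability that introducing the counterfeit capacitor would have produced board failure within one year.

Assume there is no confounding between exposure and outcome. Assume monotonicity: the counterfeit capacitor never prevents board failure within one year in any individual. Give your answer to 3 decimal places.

p₁ = P(outcome | exposed) = 1334/2912 = 0.4581
p₀ = P(outcome | unexposed) = 1201/3684 = 0.326
Under exogeneity and monotonicity, PS = (p₁ − p₀) / (1 − p₀).
PS = (0.4581 − 0.326) / (1 − 0.326) = 0.1321 / 0.674 ≈ 0.1960

PS ≈ 0.196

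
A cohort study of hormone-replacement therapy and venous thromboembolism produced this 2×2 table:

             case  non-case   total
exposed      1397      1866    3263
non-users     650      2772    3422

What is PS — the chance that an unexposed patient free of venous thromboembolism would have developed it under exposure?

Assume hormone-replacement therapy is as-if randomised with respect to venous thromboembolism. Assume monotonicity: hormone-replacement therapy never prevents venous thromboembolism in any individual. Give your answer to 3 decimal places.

PS ≈ 0.294

p₁ = P(outcome | exposed) = 1397/3263 = 0.42813
p₀ = P(outcome | unexposed) = 650/3422 = 0.18995
Under exogeneity and monotonicity, PS = (p₁ − p₀)/(1 − p₀).
PS = (0.42813 − 0.18995) / 0.81005 ≈ 0.2940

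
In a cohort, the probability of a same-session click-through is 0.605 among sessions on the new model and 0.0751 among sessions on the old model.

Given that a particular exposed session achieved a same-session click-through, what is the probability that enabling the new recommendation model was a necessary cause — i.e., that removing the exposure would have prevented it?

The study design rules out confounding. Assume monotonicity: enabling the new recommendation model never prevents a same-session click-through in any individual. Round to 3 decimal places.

PN ≈ 0.876

Let p₁ = 0.605, p₀ = 0.0751.
Under exogeneity and monotonicity, PN = (p₁ − p₀) / p₁.
PN = (0.605 − 0.0751) / 0.605 = 0.5299 / 0.605 ≈ 0.8759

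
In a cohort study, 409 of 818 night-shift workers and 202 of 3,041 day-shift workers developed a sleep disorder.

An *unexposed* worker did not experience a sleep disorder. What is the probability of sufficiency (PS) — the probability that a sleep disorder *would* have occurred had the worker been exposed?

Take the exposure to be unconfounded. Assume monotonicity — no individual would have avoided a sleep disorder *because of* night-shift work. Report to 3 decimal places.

p₁ = P(outcome | exposed) = 409/818 = 0.5
p₀ = P(outcome | unexposed) = 202/3041 = 0.066426
Under exogeneity and monotonicity, PS = (p₁ − p₀) / (1 − p₀).
PS = (0.5 − 0.066426) / (1 − 0.066426) = 0.43357 / 0.93357 ≈ 0.4644

PS ≈ 0.464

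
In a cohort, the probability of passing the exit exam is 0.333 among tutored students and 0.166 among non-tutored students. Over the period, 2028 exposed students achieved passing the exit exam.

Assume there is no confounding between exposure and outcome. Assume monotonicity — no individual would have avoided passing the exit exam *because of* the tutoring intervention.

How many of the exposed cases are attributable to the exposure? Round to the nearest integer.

Let p₁ = 0.333, p₀ = 0.166.
PN = (p₁ − p₀)/p₁ = (0.333 − 0.166) / 0.333 ≈ 0.50150.
Attributable cases ≈ PN × (exposed cases) = 0.50150 × 2028 ≈ 1017.05.

about 1017 cases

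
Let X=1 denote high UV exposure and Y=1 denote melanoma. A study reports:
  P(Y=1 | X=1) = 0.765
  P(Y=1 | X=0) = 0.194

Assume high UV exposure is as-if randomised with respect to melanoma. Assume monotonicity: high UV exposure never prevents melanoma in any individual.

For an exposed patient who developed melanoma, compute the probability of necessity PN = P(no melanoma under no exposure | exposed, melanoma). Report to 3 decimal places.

Let p₁ = 0.765, p₀ = 0.194.
Under exogeneity and monotonicity, PN = (p₁ − p₀) / p₁.
PN = (0.765 − 0.194) / 0.765 = 0.571 / 0.765 ≈ 0.7464

PN ≈ 0.746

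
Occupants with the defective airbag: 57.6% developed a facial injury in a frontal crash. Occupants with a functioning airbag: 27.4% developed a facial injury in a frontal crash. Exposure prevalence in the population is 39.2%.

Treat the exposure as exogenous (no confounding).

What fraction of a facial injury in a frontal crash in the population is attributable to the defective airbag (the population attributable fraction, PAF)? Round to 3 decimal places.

p₁ = 0.576, p₀ = 0.274.
Overall risk P(Y=1) = π·p₁ + (1−π)·p₀ = 0.392×0.576 + 0.608×0.274 = 0.39238.
Under exogeneity, PAF = [P(Y=1) − p₀] / P(Y=1).
PAF = (0.39238 − 0.274) / 0.39238 ≈ 0.3017

PAF ≈ 0.302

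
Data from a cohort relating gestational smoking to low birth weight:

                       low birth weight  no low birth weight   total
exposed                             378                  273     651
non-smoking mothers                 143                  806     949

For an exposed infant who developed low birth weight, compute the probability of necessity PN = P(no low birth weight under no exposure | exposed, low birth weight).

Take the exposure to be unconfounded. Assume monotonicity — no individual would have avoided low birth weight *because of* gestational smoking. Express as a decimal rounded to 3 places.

PN ≈ 0.740

p₁ = P(outcome | exposed) = 378/651 = 0.58065
p₀ = P(outcome | unexposed) = 143/949 = 0.15068
Under exogeneity and monotonicity, PN = (p₁ − p₀)/p₁.
PN = (0.58065 − 0.15068) / 0.58065 ≈ 0.7405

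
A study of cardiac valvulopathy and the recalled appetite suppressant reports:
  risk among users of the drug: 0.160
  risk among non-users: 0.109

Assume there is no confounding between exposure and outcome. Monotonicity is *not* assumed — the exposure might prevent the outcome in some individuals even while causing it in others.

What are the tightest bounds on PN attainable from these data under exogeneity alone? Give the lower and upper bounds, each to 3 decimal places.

Let p₁ = 0.16, p₀ = 0.109.
Under exogeneity alone the bounds on PN are max{0,(p₁−p₀)/p₁} ≤ PN ≤ min{1,(1−p₀)/p₁}.
  lower = (p₁ − p₀)/p₁ = 0.051 / 0.16 ≈ 0.3188
  upper = min{1, (1 − p₀)/p₁} = 0.891 / 0.16 ≈ 5.5687 → capped at 1

0.319 ≤ PN ≤ 1.000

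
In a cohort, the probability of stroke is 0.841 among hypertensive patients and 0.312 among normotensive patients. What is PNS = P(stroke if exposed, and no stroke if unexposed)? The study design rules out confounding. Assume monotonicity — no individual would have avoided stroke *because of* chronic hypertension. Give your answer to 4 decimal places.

Let p₁ = 0.841, p₀ = 0.312.
Under exogeneity and monotonicity, PNS = p₁ − p₀.
PNS = 0.841 − 0.312 = 0.529

PNS ≈ 0.5290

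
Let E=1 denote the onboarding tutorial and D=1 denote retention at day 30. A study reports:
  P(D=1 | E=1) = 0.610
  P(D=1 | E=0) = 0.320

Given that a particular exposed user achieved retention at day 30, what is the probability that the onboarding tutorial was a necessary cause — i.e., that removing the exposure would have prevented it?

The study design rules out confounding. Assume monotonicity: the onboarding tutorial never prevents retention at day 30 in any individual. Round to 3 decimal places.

PN ≈ 0.475

Let p₁ = 0.61, p₀ = 0.32.
Under exogeneity and monotonicity, PN = (p₁ − p₀) / p₁.
PN = (0.61 − 0.32) / 0.61 = 0.29 / 0.61 ≈ 0.4754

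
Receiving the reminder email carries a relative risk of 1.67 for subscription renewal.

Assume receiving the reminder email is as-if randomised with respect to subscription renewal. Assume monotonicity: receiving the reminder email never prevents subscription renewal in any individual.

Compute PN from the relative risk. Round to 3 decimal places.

PN ≈ 0.401

Under exogeneity and monotonicity, PN = (RR − 1) / RR = 1 − 1/RR.
PN = (1.67 − 1) / 1.67 = 0.67 / 1.67 ≈ 0.4012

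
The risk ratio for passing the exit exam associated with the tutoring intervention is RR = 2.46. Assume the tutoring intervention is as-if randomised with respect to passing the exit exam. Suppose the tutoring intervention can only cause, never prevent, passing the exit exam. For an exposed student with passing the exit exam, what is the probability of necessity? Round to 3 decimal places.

Under exogeneity and monotonicity, PN = (RR − 1) / RR = 1 − 1/RR.
PN = (2.46 − 1) / 2.46 = 1.46 / 2.46 ≈ 0.5935

PN ≈ 0.593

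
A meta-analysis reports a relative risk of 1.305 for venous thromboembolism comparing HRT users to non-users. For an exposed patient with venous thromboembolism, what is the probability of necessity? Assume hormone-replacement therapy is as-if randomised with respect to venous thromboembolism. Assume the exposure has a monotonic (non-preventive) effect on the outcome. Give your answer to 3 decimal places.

Under exogeneity and monotonicity, PN = (RR − 1) / RR = 1 − 1/RR.
PN = (1.305 − 1) / 1.305 = 0.305 / 1.305 ≈ 0.2337

PN ≈ 0.234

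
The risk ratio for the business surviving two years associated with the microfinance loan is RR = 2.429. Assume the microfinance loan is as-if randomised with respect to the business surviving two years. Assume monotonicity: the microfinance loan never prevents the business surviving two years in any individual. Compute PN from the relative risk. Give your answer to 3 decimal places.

Under exogeneity and monotonicity, PN = (RR − 1) / RR = 1 − 1/RR.
PN = (2.429 − 1) / 2.429 = 1.429 / 2.429 ≈ 0.5883

PN ≈ 0.588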